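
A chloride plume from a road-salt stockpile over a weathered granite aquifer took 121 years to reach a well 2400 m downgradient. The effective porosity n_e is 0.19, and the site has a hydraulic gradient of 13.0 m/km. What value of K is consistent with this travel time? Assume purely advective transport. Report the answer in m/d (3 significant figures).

0.794 m/d

t = 121 years = 44170 d
v = L / t = 2400 / 44170 = 0.05434 m/d
K = v · n / i = 0.05434 × 0.19 / 0.013 = 0.794 m/d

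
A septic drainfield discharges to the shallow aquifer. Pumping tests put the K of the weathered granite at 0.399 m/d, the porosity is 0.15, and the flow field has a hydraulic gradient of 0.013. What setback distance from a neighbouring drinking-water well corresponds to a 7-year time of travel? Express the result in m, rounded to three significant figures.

Specific discharge q = 0.399 × 0.013 = 0.005187 m/d
v_s = q/n_e = 0.005187/0.15 = 0.03458 m/d
T = 7 yr × 365 = 2555 d
L = v × T = 0.03458 × 2555 = 88.35 m

88.4 m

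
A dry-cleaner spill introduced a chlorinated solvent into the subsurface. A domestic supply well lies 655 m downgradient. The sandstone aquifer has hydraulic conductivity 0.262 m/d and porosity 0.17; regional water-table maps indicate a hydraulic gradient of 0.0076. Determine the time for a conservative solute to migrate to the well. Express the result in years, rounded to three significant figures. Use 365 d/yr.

q = Ki = 0.262 × 0.0076 = 0.001991 m/d
Average linear velocity = 0.001991 / 0.17 = 0.01171 m/d
t = L / v = 655 / 0.01171 = 55920 d
   = 55920 / 365 = 153 yr

153 years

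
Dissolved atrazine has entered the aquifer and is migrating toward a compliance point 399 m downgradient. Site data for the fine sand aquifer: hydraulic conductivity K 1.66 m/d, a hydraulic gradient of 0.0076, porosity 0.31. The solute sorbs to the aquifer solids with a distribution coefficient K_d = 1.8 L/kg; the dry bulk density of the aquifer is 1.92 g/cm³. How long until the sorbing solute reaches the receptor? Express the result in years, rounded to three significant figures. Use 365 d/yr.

Specific discharge q = 1.66 × 0.0076 = 0.01262 m/d
v = Ki/n = 1.66·0.0076/0.31 = 0.04070 m/d
Retardation R = 1 + ρ_b·K_d/n = 1 + 1.92×1.8/0.31 = 12.15
Contaminant velocity v_c = v/R = 0.04070/12.15 = 0.003350 m/d
t = L/v_c = 399/0.003350 = 119100 d
   = 119100/365 = 326 yr

326 years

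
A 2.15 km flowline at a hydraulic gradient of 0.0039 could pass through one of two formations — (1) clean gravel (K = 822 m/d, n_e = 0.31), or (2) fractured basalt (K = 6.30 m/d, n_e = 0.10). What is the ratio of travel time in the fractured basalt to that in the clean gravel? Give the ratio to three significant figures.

42.1

Unit 1 (clean gravel): v = 822×0.0039/0.31 = 10.34 m/d, t = 2150/10.34 = 207.9 d
Unit 2 (fractured basalt): v = 6.30×0.0039/0.10 = 0.2457 m/d, t = 2150/0.2457 = 8751 d
t(fractured basalt) / t(clean gravel) = 8751/207.9 = 42.1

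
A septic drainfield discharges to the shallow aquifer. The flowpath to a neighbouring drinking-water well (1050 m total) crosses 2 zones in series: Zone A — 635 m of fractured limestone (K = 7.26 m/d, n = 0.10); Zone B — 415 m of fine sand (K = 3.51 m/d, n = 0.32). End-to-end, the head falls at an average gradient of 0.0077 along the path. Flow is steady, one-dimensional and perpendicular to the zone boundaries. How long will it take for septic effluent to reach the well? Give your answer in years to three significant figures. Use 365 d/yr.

13.7 years

For zones in series the flux q is common to all zones; the equivalent conductivity is the harmonic (thickness-weighted) mean, K_eq = L_total / Σ(L_j/K_j).
Σ(L/K) = 635/7.26 + 415/3.51 = 87.47 + 118.2 = 205.7 d
K_eq = L_total / Σ(L/K) = 1050 / 205.7 = 5.105 m/d
q = K_eq · i = 5.105 × 0.0077 = 0.03930 m/d (same in every zone)
Zone A: v = q/n = 0.03930/0.10 = 0.3930 m/d → t_A = 635/0.3930 = 1616 d
Zone B: v = q/n = 0.03930/0.32 = 0.1228 m/d → t_B = 415/0.1228 = 3379 d
Total t = 1616 + 3379 = 4994 d
   = 4994 / 365 = 13.7 yr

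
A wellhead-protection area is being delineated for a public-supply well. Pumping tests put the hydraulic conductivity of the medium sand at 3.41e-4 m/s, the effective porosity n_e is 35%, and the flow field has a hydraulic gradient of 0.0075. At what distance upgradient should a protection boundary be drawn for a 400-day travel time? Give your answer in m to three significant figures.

K = 3.41e-4 m/s × 86400 s/d = 29.46 m/d
Darcy flux q = K·i = 29.46 × 0.0075 = 0.2210 m/d
v_s = q/n_e = 0.2210/0.35 = 0.6313 m/d
L = v × T = 0.6313 × 400 = 252.5 m

253 m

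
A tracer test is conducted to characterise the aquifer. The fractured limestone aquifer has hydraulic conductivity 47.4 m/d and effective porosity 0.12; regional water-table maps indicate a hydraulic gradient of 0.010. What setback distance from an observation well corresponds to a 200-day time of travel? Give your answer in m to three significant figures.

790 m

Specific discharge q = 47.4 × 0.010 = 0.4740 m/d
Seepage velocity v = q / n = 0.4740 / 0.12 = 3.950 m/d
L = v × T = 3.950 × 200 = 790.0 m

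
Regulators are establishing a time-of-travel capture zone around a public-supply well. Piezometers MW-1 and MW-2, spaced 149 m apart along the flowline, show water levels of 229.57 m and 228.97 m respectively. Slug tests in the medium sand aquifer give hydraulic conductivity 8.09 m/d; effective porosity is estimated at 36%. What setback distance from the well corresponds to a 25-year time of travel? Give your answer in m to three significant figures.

Hydraulic gradient i = (229.57 − 228.97) / 149 = 0.60 / 149 = 0.004027
Darcy flux q = K·i = 8.09 × 0.004027 = 0.03258 m/d
Seepage velocity v = q / n = 0.03258 / 0.36 = 0.09049 m/d
T = 25 yr × 365 = 9125 d
L = v × T = 0.09049 × 9125 = 825.7 m

826 m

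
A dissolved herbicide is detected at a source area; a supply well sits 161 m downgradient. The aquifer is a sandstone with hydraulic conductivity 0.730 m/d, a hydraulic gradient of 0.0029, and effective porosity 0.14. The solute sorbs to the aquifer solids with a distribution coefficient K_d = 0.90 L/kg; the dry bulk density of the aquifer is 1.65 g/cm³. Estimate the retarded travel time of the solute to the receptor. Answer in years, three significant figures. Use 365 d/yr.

Specific discharge q = 0.730 × 0.0029 = 0.002117 m/d
v = Ki/n = 0.730·0.0029/0.14 = 0.01512 m/d
Retardation R = 1 + ρ_b·K_d/n = 1 + 1.65×0.90/0.14 = 11.61
Contaminant velocity v_c = v/R = 0.01512/11.61 = 0.001303 m/d
t = L/v_c = 161/0.001303 = 123600 d
   = 123600/365 = 339 yr

339 years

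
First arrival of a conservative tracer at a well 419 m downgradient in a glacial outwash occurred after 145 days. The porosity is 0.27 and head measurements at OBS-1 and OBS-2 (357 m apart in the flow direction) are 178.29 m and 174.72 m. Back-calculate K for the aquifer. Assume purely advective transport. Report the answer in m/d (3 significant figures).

Hydraulic gradient i = (178.29 − 174.72) / 357 = 3.57 / 357 = 0.01000
v = L / t = 419 / 145 = 2.890 m/d
K = v · n / i = 2.890 × 0.27 / 0.01000 = 78.0 m/d

78.0 m/d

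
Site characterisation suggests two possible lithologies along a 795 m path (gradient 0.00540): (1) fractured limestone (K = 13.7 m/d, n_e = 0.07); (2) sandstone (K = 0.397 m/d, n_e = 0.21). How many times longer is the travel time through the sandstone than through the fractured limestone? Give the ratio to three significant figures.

Unit 1 (fractured limestone): v = 13.7×0.0054/0.07 = 1.057 m/d, t = 795/1.057 = 752.2 d
Unit 2 (sandstone): v = 0.397×0.0054/0.21 = 0.01021 m/d, t = 795/0.01021 = 77880 d
t(sandstone) / t(fractured limestone) = 77880/752.2 = 104

104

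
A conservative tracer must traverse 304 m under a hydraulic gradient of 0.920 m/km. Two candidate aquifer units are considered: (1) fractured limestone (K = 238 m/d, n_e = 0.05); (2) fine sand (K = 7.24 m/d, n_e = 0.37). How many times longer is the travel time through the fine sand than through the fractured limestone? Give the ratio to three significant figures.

243

Unit 1 (fractured limestone): v = 238×9.2e-4/0.05 = 4.379 m/d, t = 304/4.379 = 69.42 d
Unit 2 (fine sand): v = 7.24×9.2e-4/0.37 = 0.01800 m/d, t = 304/0.01800 = 16890 d
t(fine sand) / t(fractured limestone) = 16890/69.42 = 243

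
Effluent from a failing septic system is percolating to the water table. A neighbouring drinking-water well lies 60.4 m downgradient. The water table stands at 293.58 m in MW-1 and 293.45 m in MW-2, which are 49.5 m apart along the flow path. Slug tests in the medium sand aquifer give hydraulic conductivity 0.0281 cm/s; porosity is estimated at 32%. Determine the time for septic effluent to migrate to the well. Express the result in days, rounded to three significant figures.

Hydraulic gradient i = (293.58 − 293.45) / 49.5 = 0.13 / 49.5 = 0.002626
K = 0.0281 cm/s × 864 = 24.28 m/d
Darcy flux q = K·i = 24.28 × 0.002626 = 0.06376 m/d
Seepage velocity v = q / n = 0.06376 / 0.32 = 0.1993 m/d
t = L / v = 60.4 / 0.1993 = 303.1 d

303 days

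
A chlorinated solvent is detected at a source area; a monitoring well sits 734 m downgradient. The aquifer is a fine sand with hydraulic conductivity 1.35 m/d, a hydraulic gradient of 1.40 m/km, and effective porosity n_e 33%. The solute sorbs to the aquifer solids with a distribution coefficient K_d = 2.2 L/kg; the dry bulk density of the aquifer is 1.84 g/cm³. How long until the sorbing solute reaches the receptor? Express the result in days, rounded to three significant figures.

1.70e6 days

q = Ki = 1.35 × 0.0014 = 0.001890 m/d
Average linear velocity = 0.001890 / 0.33 = 0.005727 m/d
Retardation R = 1 + ρ_b·K_d/n = 1 + 1.84×2.2/0.33 = 13.27
Contaminant velocity v_c = v/R = 0.005727/13.27 = 4.317e-4 m/d
t = L/v_c = 734/4.317e-4 = 1.700e6 d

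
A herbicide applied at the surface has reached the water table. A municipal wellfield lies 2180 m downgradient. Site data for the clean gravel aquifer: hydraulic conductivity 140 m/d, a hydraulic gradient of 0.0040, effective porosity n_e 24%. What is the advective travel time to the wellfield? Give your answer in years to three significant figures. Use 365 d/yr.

Specific discharge q = 140 × 0.0040 = 0.5600 m/d
Average linear velocity = 0.5600 / 0.24 = 2.333 m/d
t = L / v = 2180 / 2.333 = 934.3 d
   = 934.3 / 365 = 2.56 yr

2.56 years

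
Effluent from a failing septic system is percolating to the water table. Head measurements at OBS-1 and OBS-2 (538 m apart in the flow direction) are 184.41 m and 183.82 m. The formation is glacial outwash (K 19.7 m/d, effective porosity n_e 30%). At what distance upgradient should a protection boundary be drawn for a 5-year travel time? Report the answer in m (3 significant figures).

Hydraulic gradient i = (184.41 − 183.82) / 538 = 0.59 / 538 = 0.001097
Specific discharge q = 19.7 × 0.001097 = 0.02160 m/d
v = Ki/n = 19.7·0.001097/0.30 = 0.07201 m/d
T = 5 yr × 365 = 1825 d
L = v × T = 0.07201 × 1825 = 131.4 m

131 m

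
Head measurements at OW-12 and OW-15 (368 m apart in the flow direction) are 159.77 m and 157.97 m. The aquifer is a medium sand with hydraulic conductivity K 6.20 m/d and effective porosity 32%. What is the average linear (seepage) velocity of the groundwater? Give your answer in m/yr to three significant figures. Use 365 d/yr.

34.6 m/yr

Hydraulic gradient i = (159.77 − 157.97) / 368 = 1.80 / 368 = 0.004891
Darcy flux q = K·i = 6.20 × 0.004891 = 0.03033 m/d
Seepage velocity v = q / n = 0.03033 / 0.32 = 0.09477 m/d
   = 0.09477 × 365 = 34.6 m/yr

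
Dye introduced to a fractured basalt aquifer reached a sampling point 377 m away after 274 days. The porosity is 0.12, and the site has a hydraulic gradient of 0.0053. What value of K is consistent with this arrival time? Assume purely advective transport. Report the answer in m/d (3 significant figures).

v = L / t = 377 / 274 = 1.376 m/d
K = v · n / i = 1.376 × 0.12 / 0.0053 = 31.2 m/d

31.2 m/d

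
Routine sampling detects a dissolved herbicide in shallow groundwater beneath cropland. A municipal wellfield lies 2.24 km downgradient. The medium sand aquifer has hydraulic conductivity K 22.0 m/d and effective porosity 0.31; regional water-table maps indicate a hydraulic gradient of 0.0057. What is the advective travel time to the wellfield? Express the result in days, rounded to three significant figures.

Specific discharge q = 22.0 × 0.0057 = 0.1254 m/d
v_s = q/n_e = 0.1254/0.31 = 0.4045 m/d
L = 2.24 km = 2240 m
t = L / v = 2240 / 0.4045 = 5537 d

5540 days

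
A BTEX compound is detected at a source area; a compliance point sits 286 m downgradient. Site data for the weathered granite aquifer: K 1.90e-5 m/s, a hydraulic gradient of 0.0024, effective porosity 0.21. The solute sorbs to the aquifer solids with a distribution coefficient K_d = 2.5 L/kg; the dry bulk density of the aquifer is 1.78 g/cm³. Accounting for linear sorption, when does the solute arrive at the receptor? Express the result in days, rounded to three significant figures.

K = 1.90e-5 m/s × 86400 s/d = 1.642 m/d
Darcy flux q = K·i = 1.642 × 0.0024 = 0.003940 m/d
v = Ki/n = 1.642·0.0024/0.21 = 0.01876 m/d
Retardation R = 1 + ρ_b·K_d/n = 1 + 1.78×2.5/0.21 = 22.19
Contaminant velocity v_c = v/R = 0.01876/22.19 = 8.455e-4 m/d
t = L/v_c = 286/8.455e-4 = 338300 d

338000 days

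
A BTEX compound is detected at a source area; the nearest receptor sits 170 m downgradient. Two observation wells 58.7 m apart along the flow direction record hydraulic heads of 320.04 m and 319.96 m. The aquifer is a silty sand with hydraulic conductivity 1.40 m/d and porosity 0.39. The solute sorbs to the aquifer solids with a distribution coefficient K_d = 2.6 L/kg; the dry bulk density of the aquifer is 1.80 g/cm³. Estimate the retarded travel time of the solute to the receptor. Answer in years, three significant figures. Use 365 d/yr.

Hydraulic gradient i = (320.04 − 319.96) / 58.7 = 0.08 / 58.7 = 0.001363
q = Ki = 1.40 × 0.001363 = 0.001908 m/d
v_s = q/n_e = 0.001908/0.39 = 0.004892 m/d
Retardation R = 1 + ρ_b·K_d/n = 1 + 1.80×2.6/0.39 = 13.00
Contaminant velocity v_c = v/R = 0.004892/13.00 = 3.763e-4 m/d
t = L/v_c = 170/3.763e-4 = 451700 d
   = 451700/365 = 1240 yr

1240 years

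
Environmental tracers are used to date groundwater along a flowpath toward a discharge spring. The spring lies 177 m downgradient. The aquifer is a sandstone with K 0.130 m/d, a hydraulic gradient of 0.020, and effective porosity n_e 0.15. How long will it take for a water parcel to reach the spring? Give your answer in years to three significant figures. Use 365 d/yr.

Specific discharge q = 0.130 × 0.020 = 0.002600 m/d
v = Ki/n = 0.130·0.020/0.15 = 0.01733 m/d
t = L / v = 177 / 0.01733 = 10210 d
   = 10210 / 365 = 28.0 yr

28.0 years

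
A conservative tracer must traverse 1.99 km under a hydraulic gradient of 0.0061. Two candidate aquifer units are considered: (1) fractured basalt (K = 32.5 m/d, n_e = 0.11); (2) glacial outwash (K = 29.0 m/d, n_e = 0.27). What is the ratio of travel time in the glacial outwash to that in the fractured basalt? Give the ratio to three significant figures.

2.75

Unit 1 (fractured basalt): v = 32.5×0.0061/0.11 = 1.802 m/d, t = 1990/1.802 = 1104 d
Unit 2 (glacial outwash): v = 29.0×0.0061/0.27 = 0.6552 m/d, t = 1990/0.6552 = 3037 d
t(glacial outwash) / t(fractured basalt) = 3037/1104 = 2.75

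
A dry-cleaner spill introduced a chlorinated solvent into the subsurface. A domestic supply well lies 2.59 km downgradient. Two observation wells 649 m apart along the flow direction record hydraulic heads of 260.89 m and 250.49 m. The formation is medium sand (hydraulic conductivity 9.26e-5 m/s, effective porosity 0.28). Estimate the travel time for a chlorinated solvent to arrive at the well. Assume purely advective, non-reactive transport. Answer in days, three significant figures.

5660 days

Hydraulic gradient i = (260.89 − 250.49) / 649 = 10.40 / 649 = 0.01602
K = 9.26e-5 m/s × 86400 s/d = 8.001 m/d
Darcy flux q = K·i = 8.001 × 0.01602 = 0.1282 m/d
Average linear velocity = 0.1282 / 0.28 = 0.4579 m/d
L = 2.59 km = 2590 m
t = L / v = 2590 / 0.4579 = 5656 d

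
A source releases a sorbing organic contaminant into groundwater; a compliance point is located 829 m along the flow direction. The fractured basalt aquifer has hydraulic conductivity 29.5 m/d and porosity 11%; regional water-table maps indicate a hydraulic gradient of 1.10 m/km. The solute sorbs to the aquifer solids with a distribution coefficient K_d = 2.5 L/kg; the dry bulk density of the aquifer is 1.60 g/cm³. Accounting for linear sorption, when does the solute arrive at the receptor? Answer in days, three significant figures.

105000 days

q = Ki = 29.5 × 0.0011 = 0.03245 m/d
v_s = q/n_e = 0.03245/0.11 = 0.2950 m/d
Retardation R = 1 + ρ_b·K_d/n = 1 + 1.60×2.5/0.11 = 37.36
Contaminant velocity v_c = v/R = 0.2950/37.36 = 0.007895 m/d
t = L/v_c = 829/0.007895 = 105000 d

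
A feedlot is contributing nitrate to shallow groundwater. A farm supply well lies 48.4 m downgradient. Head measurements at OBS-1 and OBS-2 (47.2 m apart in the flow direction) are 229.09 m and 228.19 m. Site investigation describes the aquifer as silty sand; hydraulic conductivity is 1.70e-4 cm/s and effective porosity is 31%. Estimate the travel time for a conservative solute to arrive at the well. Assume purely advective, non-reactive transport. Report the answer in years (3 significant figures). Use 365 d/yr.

14.7 years

Hydraulic gradient i = (229.09 − 228.19) / 47.2 = 0.90 / 47.2 = 0.01907
K = 1.70e-4 cm/s × 864 = 0.1469 m/d
Specific discharge q = 0.1469 × 0.01907 = 0.002801 m/d
v = Ki/n = 0.1469·0.01907/0.31 = 0.009034 m/d
t = L / v = 48.4 / 0.009034 = 5357 d
   = 5357 / 365 = 14.7 yr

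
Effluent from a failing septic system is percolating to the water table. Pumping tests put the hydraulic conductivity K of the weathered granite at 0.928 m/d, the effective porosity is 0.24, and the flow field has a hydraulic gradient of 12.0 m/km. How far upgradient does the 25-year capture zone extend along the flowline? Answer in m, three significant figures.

Darcy flux q = K·i = 0.928 × 0.012 = 0.01114 m/d
v_s = q/n_e = 0.01114/0.24 = 0.04640 m/d
T = 25 yr × 365 = 9125 d
L = v × T = 0.04640 × 9125 = 423.4 m

423 m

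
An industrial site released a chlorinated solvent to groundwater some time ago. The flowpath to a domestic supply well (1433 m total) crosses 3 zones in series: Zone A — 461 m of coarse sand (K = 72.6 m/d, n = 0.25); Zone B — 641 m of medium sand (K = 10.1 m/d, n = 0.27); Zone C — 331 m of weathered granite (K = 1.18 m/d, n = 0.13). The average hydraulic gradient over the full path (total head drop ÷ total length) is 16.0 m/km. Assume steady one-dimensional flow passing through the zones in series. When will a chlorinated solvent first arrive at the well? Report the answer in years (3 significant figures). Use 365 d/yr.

Steady 1-D flow in series ⇒ the Darcy flux q is identical in every zone and the zone head losses add (resistances L/K in series).
Σ(L/K) = 461/72.6 + 641/10.1 + 331/1.18 = 6.350 + 63.47 + 280.5 = 350.3 d
K_eq = L_total / Σ(L/K) = 1433 / 350.3 = 4.091 m/d
q = K_eq · i = 4.091 × 0.016 = 0.06545 m/d (same in every zone)
Zone A: v = q/n = 0.06545/0.25 = 0.2618 m/d → t_A = 461/0.2618 = 1761 d
Zone B: v = q/n = 0.06545/0.27 = 0.2424 m/d → t_B = 641/0.2424 = 2644 d
Zone C: v = q/n = 0.06545/0.13 = 0.5034 m/d → t_C = 331/0.5034 = 657.5 d
Total t = 1761 + 2644 + 657.5 = 5063 d
   = 5063 / 365 = 13.9 yr

13.9 years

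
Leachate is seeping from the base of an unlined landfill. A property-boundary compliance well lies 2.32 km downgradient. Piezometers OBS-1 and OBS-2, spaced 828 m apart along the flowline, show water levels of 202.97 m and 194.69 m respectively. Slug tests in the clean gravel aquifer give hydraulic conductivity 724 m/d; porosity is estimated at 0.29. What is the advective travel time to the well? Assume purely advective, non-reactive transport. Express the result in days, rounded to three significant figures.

92.9 days

Hydraulic gradient i = (202.97 − 194.69) / 828 = 8.28 / 828 = 0.01000
Specific discharge q = 724 × 0.01000 = 7.240 m/d
Average linear velocity = 7.240 / 0.29 = 24.97 m/d
L = 2.32 km = 2320 m
t = L / v = 2320 / 24.97 = 92.93 d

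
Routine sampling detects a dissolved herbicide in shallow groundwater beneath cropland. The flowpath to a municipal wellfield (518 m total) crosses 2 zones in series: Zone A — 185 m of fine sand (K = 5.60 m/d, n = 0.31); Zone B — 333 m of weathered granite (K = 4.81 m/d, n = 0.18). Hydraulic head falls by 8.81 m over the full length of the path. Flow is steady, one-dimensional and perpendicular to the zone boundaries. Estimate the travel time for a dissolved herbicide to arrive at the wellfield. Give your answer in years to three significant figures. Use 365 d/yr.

Continuity: the same q passes through each zone, so ΔH = q·Σ(L_j/K_j) — the zones act as resistances in series.
Σ(L/K) = 185/5.60 + 333/4.81 = 33.04 + 69.23 = 102.3 d
q = ΔH / Σ(L/K) = 8.81 / 102.3 = 0.08615 m/d (same in every zone)
Zone A: v = q/n = 0.08615/0.31 = 0.2779 m/d → t_A = 185/0.2779 = 665.7 d
Zone B: v = q/n = 0.08615/0.18 = 0.4786 m/d → t_B = 333/0.4786 = 695.8 d
Total t = 665.7 + 695.8 = 1362 d
   = 1362 / 365 = 3.73 yr

3.73 years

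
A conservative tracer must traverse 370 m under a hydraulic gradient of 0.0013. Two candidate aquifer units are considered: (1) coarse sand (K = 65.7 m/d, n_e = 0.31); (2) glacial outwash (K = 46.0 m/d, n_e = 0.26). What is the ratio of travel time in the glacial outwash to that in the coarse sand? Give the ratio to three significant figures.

Unit 1 (coarse sand): v = 65.7×0.0013/0.31 = 0.2755 m/d, t = 370/0.2755 = 1343 d
Unit 2 (glacial outwash): v = 46.0×0.0013/0.26 = 0.2300 m/d, t = 370/0.2300 = 1609 d
t(glacial outwash) / t(coarse sand) = 1609/1343 = 1.20

1.20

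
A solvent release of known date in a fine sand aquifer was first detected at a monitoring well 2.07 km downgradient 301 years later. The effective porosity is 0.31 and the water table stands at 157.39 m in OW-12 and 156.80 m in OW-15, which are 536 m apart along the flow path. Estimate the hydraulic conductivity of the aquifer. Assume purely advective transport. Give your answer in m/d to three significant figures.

5.31 m/d

Hydraulic gradient i = (157.39 − 156.80) / 536 = 0.59 / 536 = 0.001101
t = 301 years = 109900 d
L = 2.07 km = 2070 m
v = L / t = 2070 / 109900 = 0.01884 m/d
K = v · n / i = 0.01884 × 0.31 / 0.001101 = 5.31 m/d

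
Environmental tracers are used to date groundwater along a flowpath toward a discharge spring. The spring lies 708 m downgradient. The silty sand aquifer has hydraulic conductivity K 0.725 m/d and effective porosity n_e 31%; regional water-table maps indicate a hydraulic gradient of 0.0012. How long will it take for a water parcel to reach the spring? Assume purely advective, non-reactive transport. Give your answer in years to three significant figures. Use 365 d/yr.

Darcy flux q = K·i = 0.725 × 0.0012 = 8.700e-4 m/d
Average linear velocity = 8.700e-4 / 0.31 = 0.002806 m/d
t = L / v = 708 / 0.002806 = 252300 d
   = 252300 / 365 = 691 yr

691 years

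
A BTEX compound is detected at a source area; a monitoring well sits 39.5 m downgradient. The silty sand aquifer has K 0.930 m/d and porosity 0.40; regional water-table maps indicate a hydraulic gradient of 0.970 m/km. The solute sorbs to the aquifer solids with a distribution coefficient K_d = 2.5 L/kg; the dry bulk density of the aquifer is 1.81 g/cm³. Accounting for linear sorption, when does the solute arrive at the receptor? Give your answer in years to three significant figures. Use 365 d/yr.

q = Ki = 0.930 × 9.7e-4 = 9.021e-4 m/d
Seepage velocity v = q / n = 9.021e-4 / 0.40 = 0.002255 m/d
Retardation R = 1 + ρ_b·K_d/n = 1 + 1.81×2.5/0.40 = 12.31
Contaminant velocity v_c = v/R = 0.002255/12.31 = 1.832e-4 m/d
t = L/v_c = 39.5/1.832e-4 = 215600 d
   = 215600/365 = 591 yr

591 years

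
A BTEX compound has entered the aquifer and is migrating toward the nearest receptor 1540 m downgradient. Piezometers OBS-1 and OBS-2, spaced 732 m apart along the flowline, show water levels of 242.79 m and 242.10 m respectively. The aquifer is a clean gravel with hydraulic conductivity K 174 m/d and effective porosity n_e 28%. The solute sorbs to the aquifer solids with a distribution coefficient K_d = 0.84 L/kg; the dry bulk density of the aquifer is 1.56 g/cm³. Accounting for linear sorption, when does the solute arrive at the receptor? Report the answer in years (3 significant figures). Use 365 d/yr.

Hydraulic gradient i = (242.79 − 242.10) / 732 = 0.69 / 732 = 9.426e-4
Darcy flux q = K·i = 174 × 9.426e-4 = 0.1640 m/d
Average linear velocity = 0.1640 / 0.28 = 0.5858 m/d
Retardation R = 1 + ρ_b·K_d/n = 1 + 1.56×0.84/0.28 = 5.680
Contaminant velocity v_c = v/R = 0.5858/5.680 = 0.1031 m/d
t = L/v_c = 1540/0.1031 = 14930 d
   = 14930/365 = 40.9 yr

40.9 years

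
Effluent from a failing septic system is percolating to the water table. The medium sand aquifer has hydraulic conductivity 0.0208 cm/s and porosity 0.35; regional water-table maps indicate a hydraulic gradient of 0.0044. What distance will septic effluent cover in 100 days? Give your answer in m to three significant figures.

K = 0.0208 cm/s × 864 = 17.97 m/d
Darcy flux q = K·i = 17.97 × 0.0044 = 0.07907 m/d
v_s = q/n_e = 0.07907/0.35 = 0.2259 m/d
L = v × T = 0.2259 × 100 = 22.59 m

22.6 m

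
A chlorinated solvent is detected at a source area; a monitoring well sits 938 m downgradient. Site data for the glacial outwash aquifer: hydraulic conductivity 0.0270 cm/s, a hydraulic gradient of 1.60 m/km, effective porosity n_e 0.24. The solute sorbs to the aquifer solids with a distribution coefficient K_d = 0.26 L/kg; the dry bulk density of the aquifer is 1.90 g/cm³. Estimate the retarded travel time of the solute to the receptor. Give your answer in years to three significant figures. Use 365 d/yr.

K = 0.0270 cm/s × 864 = 23.33 m/d
q = Ki = 23.33 × 0.0016 = 0.03732 m/d
v = Ki/n = 23.33·0.0016/0.24 = 0.1555 m/d
Retardation R = 1 + ρ_b·K_d/n = 1 + 1.90×0.26/0.24 = 3.058
Contaminant velocity v_c = v/R = 0.1555/3.058 = 0.05085 m/d
t = L/v_c = 938/0.05085 = 18450 d
   = 18450/365 = 50.5 yr

50.5 years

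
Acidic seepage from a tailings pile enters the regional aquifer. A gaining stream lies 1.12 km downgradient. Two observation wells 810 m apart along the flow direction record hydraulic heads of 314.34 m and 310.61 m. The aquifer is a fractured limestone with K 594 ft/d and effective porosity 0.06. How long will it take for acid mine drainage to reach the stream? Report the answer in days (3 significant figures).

Hydraulic gradient i = (314.34 − 310.61) / 810 = 3.73 / 810 = 0.004605
K = 594 ft/d × 0.3048 = 181.1 m/d
Specific discharge q = 181.1 × 0.004605 = 0.8337 m/d
Average linear velocity = 0.8337 / 0.06 = 13.90 m/d
L = 1.12 km = 1120 m
t = L / v = 1120 / 13.90 = 80.60 d

80.6 days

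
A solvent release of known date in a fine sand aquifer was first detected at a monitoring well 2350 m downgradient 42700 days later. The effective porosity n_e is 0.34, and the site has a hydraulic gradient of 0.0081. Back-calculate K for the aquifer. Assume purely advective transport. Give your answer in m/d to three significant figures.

2.31 m/d

v = L / t = 2350 / 42700 = 0.05504 m/d
K = v · n / i = 0.05504 × 0.34 / 0.0081 = 2.31 m/d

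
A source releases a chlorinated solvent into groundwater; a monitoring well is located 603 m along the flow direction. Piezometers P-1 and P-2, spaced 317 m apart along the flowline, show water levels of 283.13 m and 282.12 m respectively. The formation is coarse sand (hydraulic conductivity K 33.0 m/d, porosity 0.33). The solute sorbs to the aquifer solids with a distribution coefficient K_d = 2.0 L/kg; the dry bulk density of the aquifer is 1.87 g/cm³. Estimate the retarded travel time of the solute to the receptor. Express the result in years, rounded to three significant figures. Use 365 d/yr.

Hydraulic gradient i = (283.13 − 282.12) / 317 = 1.01 / 317 = 0.003186
q = Ki = 33.0 × 0.003186 = 0.1051 m/d
Average linear velocity = 0.1051 / 0.33 = 0.3186 m/d
Retardation R = 1 + ρ_b·K_d/n = 1 + 1.87×2.0/0.33 = 12.33
Contaminant velocity v_c = v/R = 0.3186/12.33 = 0.02583 m/d
t = L/v_c = 603/0.02583 = 23340 d
   = 23340/365 = 64.0 yr

64.0 years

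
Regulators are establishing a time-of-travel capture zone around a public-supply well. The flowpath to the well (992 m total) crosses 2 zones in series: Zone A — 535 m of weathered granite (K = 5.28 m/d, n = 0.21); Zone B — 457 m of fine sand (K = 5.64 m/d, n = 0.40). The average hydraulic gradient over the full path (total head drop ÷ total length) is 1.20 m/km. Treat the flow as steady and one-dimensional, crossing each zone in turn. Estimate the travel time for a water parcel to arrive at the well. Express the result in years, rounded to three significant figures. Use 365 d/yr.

For zones in series the flux q is common to all zones; the equivalent conductivity is the harmonic (thickness-weighted) mean, K_eq = L_total / Σ(L_j/K_j).
Σ(L/K) = 535/5.28 + 457/5.64 = 101.3 + 81.03 = 182.4 d
K_eq = L_total / Σ(L/K) = 992 / 182.4 = 5.440 m/d
q = K_eq · i = 5.440 × 0.0012 = 0.006528 m/d (same in every zone)
Zone A: v = q/n = 0.006528/0.21 = 0.03109 m/d → t_A = 535/0.03109 = 17210 d
Zone B: v = q/n = 0.006528/0.40 = 0.01632 m/d → t_B = 457/0.01632 = 28000 d
Total t = 17210 + 28000 = 45210 d
   = 45210 / 365 = 124 yr

124 years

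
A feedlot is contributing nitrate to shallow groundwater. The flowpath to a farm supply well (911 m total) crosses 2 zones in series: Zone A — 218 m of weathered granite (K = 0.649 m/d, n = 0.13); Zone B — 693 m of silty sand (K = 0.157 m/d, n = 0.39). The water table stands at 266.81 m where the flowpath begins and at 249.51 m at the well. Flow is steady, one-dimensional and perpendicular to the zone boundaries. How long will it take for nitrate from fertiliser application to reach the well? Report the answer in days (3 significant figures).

Total head drop ΔH = 266.81 − 249.51 = 17.30 m
Steady 1-D flow in series ⇒ the Darcy flux q is identical in every zone and the zone head losses add (resistances L/K in series).
Σ(L/K) = 218/0.649 + 693/0.157 = 335.9 + 4414 = 4750 d
q = ΔH / Σ(L/K) = 17.30 / 4750 = 0.003642 m/d (same in every zone)
Zone A: v = q/n = 0.003642/0.13 = 0.02802 m/d → t_A = 218/0.02802 = 7781 d
Zone B: v = q/n = 0.003642/0.39 = 0.009339 m/d → t_B = 693/0.009339 = 74210 d
Total t = 7781 + 74210 = 81990 d

82000 days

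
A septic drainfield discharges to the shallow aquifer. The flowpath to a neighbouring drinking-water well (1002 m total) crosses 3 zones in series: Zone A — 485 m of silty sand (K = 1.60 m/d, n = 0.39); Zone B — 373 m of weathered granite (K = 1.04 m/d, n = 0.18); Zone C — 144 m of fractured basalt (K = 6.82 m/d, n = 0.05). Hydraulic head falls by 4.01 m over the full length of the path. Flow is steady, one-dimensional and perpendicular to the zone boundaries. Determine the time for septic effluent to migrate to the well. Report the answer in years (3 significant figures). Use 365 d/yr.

123 years

Steady 1-D flow in series ⇒ the Darcy flux q is identical in every zone and the zone head losses add (resistances L/K in series).
Σ(L/K) = 485/1.60 + 373/1.04 + 144/6.82 = 303.1 + 358.7 + 21.11 = 682.9 d
q = ΔH / Σ(L/K) = 4.01 / 682.9 = 0.005872 m/d (same in every zone)
Zone A: v = q/n = 0.005872/0.39 = 0.01506 m/d → t_A = 485/0.01506 = 32210 d
Zone B: v = q/n = 0.005872/0.18 = 0.03262 m/d → t_B = 373/0.03262 = 11430 d
Zone C: v = q/n = 0.005872/0.05 = 0.1174 m/d → t_C = 144/0.1174 = 1226 d
Total t = 32210 + 11430 + 1226 = 44870 d
   = 44870 / 365 = 123 yr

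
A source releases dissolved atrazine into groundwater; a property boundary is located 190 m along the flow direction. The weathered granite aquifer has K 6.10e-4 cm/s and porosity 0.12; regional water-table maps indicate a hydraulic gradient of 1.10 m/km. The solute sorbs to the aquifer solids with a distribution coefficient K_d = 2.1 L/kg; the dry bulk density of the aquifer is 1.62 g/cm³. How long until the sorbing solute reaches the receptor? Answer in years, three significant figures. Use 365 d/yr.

3160 years

K = 6.10e-4 cm/s × 864 = 0.5270 m/d
Darcy flux q = K·i = 0.5270 × 0.0011 = 5.797e-4 m/d
Seepage velocity v = q / n = 5.797e-4 / 0.12 = 0.004831 m/d
Retardation R = 1 + ρ_b·K_d/n = 1 + 1.62×2.1/0.12 = 29.35
Contaminant velocity v_c = v/R = 0.004831/29.35 = 1.646e-4 m/d
t = L/v_c = 190/1.646e-4 = 1.154e6 d
   = 1.154e6/365 = 3160 yr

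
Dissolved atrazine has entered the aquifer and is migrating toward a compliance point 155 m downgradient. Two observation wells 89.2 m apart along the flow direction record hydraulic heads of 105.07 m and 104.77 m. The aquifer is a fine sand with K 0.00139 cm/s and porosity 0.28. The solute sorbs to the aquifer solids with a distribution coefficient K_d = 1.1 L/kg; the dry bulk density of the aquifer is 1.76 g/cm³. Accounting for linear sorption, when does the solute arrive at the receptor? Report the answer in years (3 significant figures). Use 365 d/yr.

233 years

Hydraulic gradient i = (105.07 − 104.77) / 89.2 = 0.30 / 89.2 = 0.003363
K = 0.00139 cm/s × 864 = 1.201 m/d
Darcy flux q = K·i = 1.201 × 0.003363 = 0.004039 m/d
v = Ki/n = 1.201·0.003363/0.28 = 0.01443 m/d
Retardation R = 1 + ρ_b·K_d/n = 1 + 1.76×1.1/0.28 = 7.914
Contaminant velocity v_c = v/R = 0.01443/7.914 = 0.001823 m/d
t = L/v_c = 155/0.001823 = 85040 d
   = 85040/365 = 233 yr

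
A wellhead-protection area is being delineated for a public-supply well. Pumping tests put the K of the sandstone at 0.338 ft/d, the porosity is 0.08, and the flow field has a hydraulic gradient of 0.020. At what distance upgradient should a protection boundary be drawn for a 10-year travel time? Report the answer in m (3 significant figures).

K = 0.338 ft/d × 0.3048 = 0.1030 m/d
Darcy flux q = K·i = 0.1030 × 0.020 = 0.002060 m/d
Average linear velocity = 0.002060 / 0.08 = 0.02576 m/d
T = 10 yr × 365 = 3650 d
L = v × T = 0.02576 × 3650 = 94.01 m

94.0 m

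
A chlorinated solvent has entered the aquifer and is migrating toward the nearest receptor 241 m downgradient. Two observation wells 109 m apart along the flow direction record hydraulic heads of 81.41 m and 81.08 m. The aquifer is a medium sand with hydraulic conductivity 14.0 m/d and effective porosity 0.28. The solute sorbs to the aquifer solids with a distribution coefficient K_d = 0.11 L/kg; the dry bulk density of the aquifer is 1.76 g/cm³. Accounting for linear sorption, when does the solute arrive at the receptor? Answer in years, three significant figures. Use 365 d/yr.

7.38 years

Hydraulic gradient i = (81.41 − 81.08) / 109 = 0.33 / 109 = 0.003028
Darcy flux q = K·i = 14.0 × 0.003028 = 0.04239 m/d
Seepage velocity v = q / n = 0.04239 / 0.28 = 0.1514 m/d
Retardation R = 1 + ρ_b·K_d/n = 1 + 1.76×0.11/0.28 = 1.691
Contaminant velocity v_c = v/R = 0.1514/1.691 = 0.08950 m/d
t = L/v_c = 241/0.08950 = 2693 d
   = 2693/365 = 7.38 yr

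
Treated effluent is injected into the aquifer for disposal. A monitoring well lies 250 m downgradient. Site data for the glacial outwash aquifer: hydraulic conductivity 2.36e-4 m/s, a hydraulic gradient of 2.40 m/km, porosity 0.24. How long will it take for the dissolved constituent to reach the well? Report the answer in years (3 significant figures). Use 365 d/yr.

3.36 years

K = 2.36e-4 m/s × 86400 s/d = 20.39 m/d
q = Ki = 20.39 × 0.0024 = 0.04894 m/d
Average linear velocity = 0.04894 / 0.24 = 0.2039 m/d
t = L / v = 250 / 0.2039 = 1226 d
   = 1226 / 365 = 3.36 yr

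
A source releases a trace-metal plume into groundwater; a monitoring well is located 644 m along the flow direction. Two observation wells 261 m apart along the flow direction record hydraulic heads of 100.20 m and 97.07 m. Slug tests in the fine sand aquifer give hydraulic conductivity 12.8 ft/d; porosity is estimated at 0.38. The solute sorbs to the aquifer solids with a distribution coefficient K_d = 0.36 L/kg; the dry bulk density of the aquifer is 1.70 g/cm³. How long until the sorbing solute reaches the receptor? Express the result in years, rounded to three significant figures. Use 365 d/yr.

37.4 years

Hydraulic gradient i = (100.20 − 97.07) / 261 = 3.13 / 261 = 0.01199
K = 12.8 ft/d × 0.3048 = 3.901 m/d
Specific discharge q = 3.901 × 0.01199 = 0.04679 m/d
Seepage velocity v = q / n = 0.04679 / 0.38 = 0.1231 m/d
Retardation R = 1 + ρ_b·K_d/n = 1 + 1.70×0.36/0.38 = 2.611
Contaminant velocity v_c = v/R = 0.1231/2.611 = 0.04716 m/d
t = L/v_c = 644/0.04716 = 13650 d
   = 13650/365 = 37.4 yr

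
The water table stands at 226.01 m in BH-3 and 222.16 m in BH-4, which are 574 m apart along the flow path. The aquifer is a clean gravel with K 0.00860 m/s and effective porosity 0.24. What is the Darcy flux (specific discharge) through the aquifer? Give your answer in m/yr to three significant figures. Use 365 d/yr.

Hydraulic gradient i = (226.01 − 222.16) / 574 = 3.85 / 574 = 0.006707
K = 0.00860 m/s × 86400 s/d = 743.0 m/d
Darcy flux q = K·i = 743.0 × 0.006707 = 4.984 m/d
   = 4.984 × 365 = 1820 m/yr

1820 m/yr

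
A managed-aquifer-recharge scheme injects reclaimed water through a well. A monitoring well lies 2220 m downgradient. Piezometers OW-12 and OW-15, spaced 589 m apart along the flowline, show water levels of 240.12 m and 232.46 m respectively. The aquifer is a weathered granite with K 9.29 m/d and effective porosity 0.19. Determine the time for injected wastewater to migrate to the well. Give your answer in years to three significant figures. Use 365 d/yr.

Hydraulic gradient i = (240.12 − 232.46) / 589 = 7.66 / 589 = 0.01301
Darcy flux q = K·i = 9.29 × 0.01301 = 0.1208 m/d
Seepage velocity v = q / n = 0.1208 / 0.19 = 0.6359 m/d
t = L / v = 2220 / 0.6359 = 3491 d
   = 3491 / 365 = 9.56 yr

9.56 years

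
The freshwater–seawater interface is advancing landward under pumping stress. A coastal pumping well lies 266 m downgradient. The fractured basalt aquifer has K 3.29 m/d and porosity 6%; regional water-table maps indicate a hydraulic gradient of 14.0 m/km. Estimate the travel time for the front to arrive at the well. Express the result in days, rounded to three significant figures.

Darcy flux q = K·i = 3.29 × 0.014 = 0.04606 m/d
Seepage velocity v = q / n = 0.04606 / 0.06 = 0.7677 m/d
t = L / v = 266 / 0.7677 = 346.5 d

347 days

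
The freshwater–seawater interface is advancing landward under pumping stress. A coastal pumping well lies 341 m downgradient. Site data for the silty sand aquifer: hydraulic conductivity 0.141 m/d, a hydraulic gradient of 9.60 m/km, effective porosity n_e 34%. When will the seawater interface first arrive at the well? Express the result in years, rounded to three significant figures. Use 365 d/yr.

Darcy flux q = K·i = 0.141 × 0.0096 = 0.001354 m/d
v = Ki/n = 0.141·0.0096/0.34 = 0.003981 m/d
t = L / v = 341 / 0.003981 = 85650 d
   = 85650 / 365 = 235 yr

235 years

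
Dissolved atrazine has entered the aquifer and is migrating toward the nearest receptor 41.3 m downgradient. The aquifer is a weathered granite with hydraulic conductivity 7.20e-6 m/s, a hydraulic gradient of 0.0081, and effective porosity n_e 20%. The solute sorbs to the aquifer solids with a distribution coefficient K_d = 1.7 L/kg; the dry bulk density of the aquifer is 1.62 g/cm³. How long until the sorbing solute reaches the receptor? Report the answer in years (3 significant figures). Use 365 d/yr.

K = 7.20e-6 m/s × 86400 s/d = 0.6221 m/d
Darcy flux q = K·i = 0.6221 × 0.0081 = 0.005039 m/d
v_s = q/n_e = 0.005039/0.20 = 0.02519 m/d
Retardation R = 1 + ρ_b·K_d/n = 1 + 1.62×1.7/0.20 = 14.77
Contaminant velocity v_c = v/R = 0.02519/14.77 = 0.001706 m/d
t = L/v_c = 41.3/0.001706 = 24210 d
   = 24210/365 = 66.3 yr

66.3 years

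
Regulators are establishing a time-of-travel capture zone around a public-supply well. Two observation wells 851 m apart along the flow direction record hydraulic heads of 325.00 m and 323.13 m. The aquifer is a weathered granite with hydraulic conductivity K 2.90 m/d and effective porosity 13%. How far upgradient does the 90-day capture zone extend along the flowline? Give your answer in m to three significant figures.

Hydraulic gradient i = (325.00 − 323.13) / 851 = 1.87 / 851 = 0.002197
Darcy flux q = K·i = 2.90 × 0.002197 = 0.006373 m/d
v_s = q/n_e = 0.006373/0.13 = 0.04902 m/d
L = v × T = 0.04902 × 90 = 4.412 m

4.41 m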